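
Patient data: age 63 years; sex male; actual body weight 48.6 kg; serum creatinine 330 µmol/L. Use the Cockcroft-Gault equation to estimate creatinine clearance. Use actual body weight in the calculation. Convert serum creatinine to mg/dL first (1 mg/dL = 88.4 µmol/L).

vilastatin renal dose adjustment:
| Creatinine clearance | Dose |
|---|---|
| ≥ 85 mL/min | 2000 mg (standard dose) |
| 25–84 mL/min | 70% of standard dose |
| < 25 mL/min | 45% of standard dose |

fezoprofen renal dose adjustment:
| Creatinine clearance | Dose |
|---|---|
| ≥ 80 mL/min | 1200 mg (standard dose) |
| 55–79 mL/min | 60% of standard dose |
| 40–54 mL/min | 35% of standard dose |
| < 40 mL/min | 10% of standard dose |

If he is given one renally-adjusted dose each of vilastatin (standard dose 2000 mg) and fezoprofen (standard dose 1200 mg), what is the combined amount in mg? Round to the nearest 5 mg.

1020 mg

SCr = 330 / 88.4 = 3.733 mg/dL
CrCl = (140 − 63) × 48.6 / (72 × 3.733) = 3742.2 / 268.78 ≈ 13.9 mL/min
CrCl ≈ 14 mL/min.
vilastatin: < 25 mL/min → 45% of 2000 mg = 900 mg.
fezoprofen: < 40 mL/min → 10% of 1200 mg = 120 mg.
Total = 900 + 120 = 1020 mg.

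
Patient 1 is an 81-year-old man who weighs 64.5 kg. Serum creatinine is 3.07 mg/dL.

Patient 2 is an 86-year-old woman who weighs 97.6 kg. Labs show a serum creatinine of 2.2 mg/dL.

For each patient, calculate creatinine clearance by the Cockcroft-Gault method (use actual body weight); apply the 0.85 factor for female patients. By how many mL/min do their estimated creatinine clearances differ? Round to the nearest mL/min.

11 mL/min

Patient 1: CrCl = (140 − 81) × 64.5 / (72 × 3.07) = 3805.5 / 221.04 ≈ 17.2 mL/min
Patient 2: CrCl = (140 − 86) × 97.6 / (72 × 2.2) × 0.85 = 5270.4 / 158.40 × 0.85 ≈ 28.3 mL/min
|17.2 − 28.3| = 11.1 mL/min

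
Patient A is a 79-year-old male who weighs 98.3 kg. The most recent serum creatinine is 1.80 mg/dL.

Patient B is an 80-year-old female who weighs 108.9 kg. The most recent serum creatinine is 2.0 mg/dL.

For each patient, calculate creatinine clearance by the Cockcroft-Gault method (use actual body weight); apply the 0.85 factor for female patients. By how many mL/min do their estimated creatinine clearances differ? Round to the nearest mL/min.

8 mL/min

Patient A: CrCl = (140 − 79) × 98.3 / (72 × 1.8) = 5996.3 / 129.60 ≈ 46.3 mL/min
Patient B: CrCl = (140 − 80) × 108.9 / (72 × 2) × 0.85 = 6534.0 / 144.00 × 0.85 ≈ 38.6 mL/min
|46.3 − 38.6| = 7.7 mL/min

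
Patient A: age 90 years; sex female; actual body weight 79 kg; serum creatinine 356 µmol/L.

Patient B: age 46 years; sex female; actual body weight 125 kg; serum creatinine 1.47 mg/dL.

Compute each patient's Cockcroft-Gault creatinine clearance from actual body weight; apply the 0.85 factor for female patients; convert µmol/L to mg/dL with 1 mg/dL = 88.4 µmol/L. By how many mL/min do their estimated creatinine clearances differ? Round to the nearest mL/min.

83 mL/min

Patient A: SCr = 356 / 88.4 = 4.027 mg/dL
Patient A: CrCl = (140 − 90) × 79 / (72 × 4.027) × 0.85 = 3950.0 / 289.94 × 0.85 ≈ 11.6 mL/min
Patient B: CrCl = (140 − 46) × 125 / (72 × 1.47) × 0.85 = 11750.0 / 105.84 × 0.85 ≈ 94.4 mL/min
|11.6 − 94.4| = 82.8 mL/min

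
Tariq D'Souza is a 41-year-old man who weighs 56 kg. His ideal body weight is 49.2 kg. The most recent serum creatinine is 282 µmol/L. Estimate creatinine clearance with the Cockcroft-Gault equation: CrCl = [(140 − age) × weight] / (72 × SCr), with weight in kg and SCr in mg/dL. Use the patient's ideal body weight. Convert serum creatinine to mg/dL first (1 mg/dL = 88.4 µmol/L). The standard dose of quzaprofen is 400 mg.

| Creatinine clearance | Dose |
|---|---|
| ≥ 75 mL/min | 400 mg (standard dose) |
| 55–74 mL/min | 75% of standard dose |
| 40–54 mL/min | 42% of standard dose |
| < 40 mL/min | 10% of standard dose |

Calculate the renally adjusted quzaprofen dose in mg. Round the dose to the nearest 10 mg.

40 mg

SCr = 282 / 88.4 = 3.19 mg/dL
CrCl = (140 − 41) × 49.2 / (72 × 3.19) = 4870.8 / 229.68 ≈ 21.2 mL/min
CrCl ≈ 21 mL/min → bracket < 40 mL/min.
10% of 400 mg = 40 mg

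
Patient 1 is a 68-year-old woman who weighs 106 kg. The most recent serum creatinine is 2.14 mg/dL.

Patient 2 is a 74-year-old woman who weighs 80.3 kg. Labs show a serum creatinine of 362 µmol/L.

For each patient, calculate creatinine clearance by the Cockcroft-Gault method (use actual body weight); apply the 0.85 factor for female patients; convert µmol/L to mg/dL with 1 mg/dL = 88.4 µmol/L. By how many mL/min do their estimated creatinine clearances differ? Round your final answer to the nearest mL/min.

Patient 1: CrCl = (140 − 68) × 106 / (72 × 2.14) × 0.85 = 7632.0 / 154.08 × 0.85 ≈ 42.1 mL/min
Patient 2: SCr = 362 / 88.4 = 4.095 mg/dL
Patient 2: CrCl = (140 − 74) × 80.3 / (72 × 4.095) × 0.85 = 5299.8 / 294.84 × 0.85 ≈ 15.3 mL/min
|42.1 − 15.3| = 26.8 mL/min

27 mL/min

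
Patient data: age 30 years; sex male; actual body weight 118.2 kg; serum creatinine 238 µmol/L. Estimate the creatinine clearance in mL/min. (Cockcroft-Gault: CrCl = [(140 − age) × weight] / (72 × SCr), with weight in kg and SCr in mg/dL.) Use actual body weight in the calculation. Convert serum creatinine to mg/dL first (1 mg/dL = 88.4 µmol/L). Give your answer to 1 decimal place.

67.1 mL/min

SCr = 238 / 88.4 = 2.692 mg/dL
CrCl = (140 − 30) × 118.2 / (72 × 2.692) = 13002.0 / 193.82 ≈ 67.1 mL/min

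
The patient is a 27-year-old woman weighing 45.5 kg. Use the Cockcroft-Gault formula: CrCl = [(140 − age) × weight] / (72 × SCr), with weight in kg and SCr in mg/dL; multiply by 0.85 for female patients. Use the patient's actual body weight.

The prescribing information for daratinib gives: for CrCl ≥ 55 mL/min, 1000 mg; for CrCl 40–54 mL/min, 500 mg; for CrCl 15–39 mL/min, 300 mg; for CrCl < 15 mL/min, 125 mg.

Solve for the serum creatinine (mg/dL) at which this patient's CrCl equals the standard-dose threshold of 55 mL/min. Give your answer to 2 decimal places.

1.10 mg/dL

Standard dose requires CrCl ≥ 55 mL/min.
Set (140 − 27) × 45.5 × 0.85 / (72 × SCr) = 55
SCr = (140 − 27) × 45.5 × 0.85 / (72 × 55) = 1.104 mg/dL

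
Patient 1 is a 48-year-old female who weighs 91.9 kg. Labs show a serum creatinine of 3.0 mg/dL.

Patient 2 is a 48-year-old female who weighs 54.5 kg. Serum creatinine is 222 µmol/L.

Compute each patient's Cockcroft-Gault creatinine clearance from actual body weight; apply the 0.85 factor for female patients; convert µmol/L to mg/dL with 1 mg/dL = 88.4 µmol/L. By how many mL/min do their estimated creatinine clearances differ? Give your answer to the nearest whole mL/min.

Patient 1: CrCl = (140 − 48) × 91.9 / (72 × 3) × 0.85 = 8454.8 / 216.00 × 0.85 ≈ 33.3 mL/min
Patient 2: SCr = 222 / 88.4 = 2.511 mg/dL
Patient 2: CrCl = (140 − 48) × 54.5 / (72 × 2.511) × 0.85 = 5014.0 / 180.79 × 0.85 ≈ 23.6 mL/min
|33.3 − 23.6| = 9.7 mL/min

10 mL/min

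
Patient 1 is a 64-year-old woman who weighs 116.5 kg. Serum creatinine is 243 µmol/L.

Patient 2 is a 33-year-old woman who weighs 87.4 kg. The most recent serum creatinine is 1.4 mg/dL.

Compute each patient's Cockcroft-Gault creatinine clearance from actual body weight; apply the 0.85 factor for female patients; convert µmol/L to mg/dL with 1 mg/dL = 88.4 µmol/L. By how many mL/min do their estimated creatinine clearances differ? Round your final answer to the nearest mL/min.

41 mL/min

Patient 1: SCr = 243 / 88.4 = 2.749 mg/dL
Patient 1: CrCl = (140 − 64) × 116.5 / (72 × 2.749) × 0.85 = 8854.0 / 197.93 × 0.85 ≈ 38.0 mL/min
Patient 2: CrCl = (140 − 33) × 87.4 / (72 × 1.4) × 0.85 = 9351.8 / 100.80 × 0.85 ≈ 78.9 mL/min
|38.0 − 78.9| = 40.9 mL/min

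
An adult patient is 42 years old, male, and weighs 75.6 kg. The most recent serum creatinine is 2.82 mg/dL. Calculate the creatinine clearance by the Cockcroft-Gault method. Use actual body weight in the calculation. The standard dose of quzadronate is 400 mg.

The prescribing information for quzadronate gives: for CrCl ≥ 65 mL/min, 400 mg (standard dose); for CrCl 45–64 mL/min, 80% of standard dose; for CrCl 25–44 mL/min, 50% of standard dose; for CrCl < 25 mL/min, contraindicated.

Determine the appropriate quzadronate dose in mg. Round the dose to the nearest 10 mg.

200 mg

CrCl = (140 − 42) × 75.6 / (72 × 2.82) = 7408.8 / 203.04 ≈ 36.5 mL/min
CrCl ≈ 36 mL/min → bracket 25–44 mL/min.
50% of 400 mg = 200 mg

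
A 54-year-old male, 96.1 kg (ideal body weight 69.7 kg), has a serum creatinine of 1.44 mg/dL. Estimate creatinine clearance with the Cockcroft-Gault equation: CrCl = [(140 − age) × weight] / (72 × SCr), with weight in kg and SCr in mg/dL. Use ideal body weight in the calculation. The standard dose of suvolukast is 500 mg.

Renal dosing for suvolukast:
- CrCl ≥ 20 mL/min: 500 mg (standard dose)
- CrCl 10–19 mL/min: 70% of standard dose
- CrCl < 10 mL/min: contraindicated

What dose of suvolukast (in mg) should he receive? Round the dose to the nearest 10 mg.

500 mg

CrCl = (140 − 54) × 69.7 / (72 × 1.44) = 5994.2 / 103.68 ≈ 57.8 mL/min
CrCl ≈ 58 mL/min → bracket ≥ 20 mL/min.
100% of 500 mg = 500 mg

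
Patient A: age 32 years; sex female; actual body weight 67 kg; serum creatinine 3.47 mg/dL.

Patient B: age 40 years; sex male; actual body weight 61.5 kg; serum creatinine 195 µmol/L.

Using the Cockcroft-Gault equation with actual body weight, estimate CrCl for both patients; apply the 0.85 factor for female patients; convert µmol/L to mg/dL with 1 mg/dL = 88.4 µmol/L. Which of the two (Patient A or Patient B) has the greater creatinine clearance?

Patient A: CrCl = (140 − 32) × 67 / (72 × 3.47) × 0.85 = 7236.0 / 249.84 × 0.85 ≈ 24.6 mL/min
Patient B: SCr = 195 / 88.4 = 2.206 mg/dL
Patient B: CrCl = (140 − 40) × 61.5 / (72 × 2.206) = 6150.0 / 158.83 ≈ 38.7 mL/min
24.6 vs 38.7 mL/min → Patient B is higher.

Patient B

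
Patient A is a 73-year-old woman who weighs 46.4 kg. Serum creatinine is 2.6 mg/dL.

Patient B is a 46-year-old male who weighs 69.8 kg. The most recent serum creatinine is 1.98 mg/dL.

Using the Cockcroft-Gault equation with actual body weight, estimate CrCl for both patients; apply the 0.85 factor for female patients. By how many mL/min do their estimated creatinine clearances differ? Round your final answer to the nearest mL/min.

Patient A: CrCl = (140 − 73) × 46.4 / (72 × 2.6) × 0.85 = 3108.8 / 187.20 × 0.85 ≈ 14.1 mL/min
Patient B: CrCl = (140 − 46) × 69.8 / (72 × 1.98) = 6561.2 / 142.56 ≈ 46.0 mL/min
|14.1 − 46.0| = 31.9 mL/min

32 mL/min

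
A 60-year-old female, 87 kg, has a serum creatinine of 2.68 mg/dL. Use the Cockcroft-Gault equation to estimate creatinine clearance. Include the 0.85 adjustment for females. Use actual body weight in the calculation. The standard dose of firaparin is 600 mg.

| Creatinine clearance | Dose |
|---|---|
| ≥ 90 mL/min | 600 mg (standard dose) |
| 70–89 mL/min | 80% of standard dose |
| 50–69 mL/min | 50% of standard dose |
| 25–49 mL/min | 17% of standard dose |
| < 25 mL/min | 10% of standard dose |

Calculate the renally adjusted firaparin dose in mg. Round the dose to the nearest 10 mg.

CrCl = (140 − 60) × 87 / (72 × 2.68) × 0.85 = 6960.0 / 192.96 × 0.85 ≈ 30.7 mL/min
CrCl ≈ 31 mL/min → bracket 25–49 mL/min.
17% of 600 mg = 102 mg → 100 mg

100 mg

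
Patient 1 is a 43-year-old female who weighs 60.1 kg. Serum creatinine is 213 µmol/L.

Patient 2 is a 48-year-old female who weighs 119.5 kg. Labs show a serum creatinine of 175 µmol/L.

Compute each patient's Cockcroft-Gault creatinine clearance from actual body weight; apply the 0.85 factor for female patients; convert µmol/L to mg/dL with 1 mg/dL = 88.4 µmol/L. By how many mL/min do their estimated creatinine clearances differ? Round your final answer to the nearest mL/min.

Patient 1: SCr = 213 / 88.4 = 2.41 mg/dL
Patient 1: CrCl = (140 − 43) × 60.1 / (72 × 2.41) × 0.85 = 5829.7 / 173.52 × 0.85 ≈ 28.6 mL/min
Patient 2: SCr = 175 / 88.4 = 1.98 mg/dL
Patient 2: CrCl = (140 − 48) × 119.5 / (72 × 1.98) × 0.85 = 10994.0 / 142.56 × 0.85 ≈ 65.6 mL/min
|28.6 − 65.6| = 37.0 mL/min

37 mL/min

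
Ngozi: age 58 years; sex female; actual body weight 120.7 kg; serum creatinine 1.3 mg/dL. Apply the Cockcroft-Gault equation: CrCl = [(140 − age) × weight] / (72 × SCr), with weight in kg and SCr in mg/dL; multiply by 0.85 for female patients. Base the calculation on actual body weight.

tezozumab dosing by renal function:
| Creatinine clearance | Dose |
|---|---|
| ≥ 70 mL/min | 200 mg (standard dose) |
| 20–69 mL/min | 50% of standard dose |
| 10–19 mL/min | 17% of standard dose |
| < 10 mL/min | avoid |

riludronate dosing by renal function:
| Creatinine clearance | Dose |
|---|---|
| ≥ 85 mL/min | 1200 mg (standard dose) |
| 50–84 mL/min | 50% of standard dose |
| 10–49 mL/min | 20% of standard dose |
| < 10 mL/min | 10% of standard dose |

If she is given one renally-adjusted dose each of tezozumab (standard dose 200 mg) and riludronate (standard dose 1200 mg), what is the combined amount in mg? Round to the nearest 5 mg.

1400 mg

CrCl = (140 − 58) × 120.7 / (72 × 1.3) × 0.85 = 9897.4 / 93.60 × 0.85 ≈ 89.9 mL/min
CrCl ≈ 90 mL/min.
tezozumab: ≥ 70 mL/min → 100% of 200 mg = 200 mg.
riludronate: ≥ 85 mL/min → 100% of 1200 mg = 1200 mg.
Total = 200 + 1200 = 1400 mg.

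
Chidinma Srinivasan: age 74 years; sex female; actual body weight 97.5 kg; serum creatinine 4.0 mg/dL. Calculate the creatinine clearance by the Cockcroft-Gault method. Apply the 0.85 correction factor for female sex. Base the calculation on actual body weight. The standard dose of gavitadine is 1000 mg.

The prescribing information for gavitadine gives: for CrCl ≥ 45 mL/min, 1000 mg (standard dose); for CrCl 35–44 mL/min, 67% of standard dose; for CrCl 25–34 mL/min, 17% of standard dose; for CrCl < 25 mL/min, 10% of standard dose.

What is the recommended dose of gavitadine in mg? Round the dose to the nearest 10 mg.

100 mg

CrCl = (140 − 74) × 97.5 / (72 × 4) × 0.85 = 6435.0 / 288.00 × 0.85 ≈ 19.0 mL/min
CrCl ≈ 19 mL/min → bracket < 25 mL/min.
10% of 1000 mg = 100 mg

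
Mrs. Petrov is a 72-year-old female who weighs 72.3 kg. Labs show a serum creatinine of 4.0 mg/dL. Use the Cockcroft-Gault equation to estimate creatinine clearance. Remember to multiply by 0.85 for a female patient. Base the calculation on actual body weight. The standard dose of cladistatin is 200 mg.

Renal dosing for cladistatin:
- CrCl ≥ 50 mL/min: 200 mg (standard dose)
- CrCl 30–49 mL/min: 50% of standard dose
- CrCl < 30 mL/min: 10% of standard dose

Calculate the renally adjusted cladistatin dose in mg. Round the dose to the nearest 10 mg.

20 mg

CrCl = (140 − 72) × 72.3 / (72 × 4) × 0.85 = 4916.4 / 288.00 × 0.85 ≈ 14.5 mL/min
CrCl ≈ 15 mL/min → bracket < 30 mL/min.
10% of 200 mg = 20 mg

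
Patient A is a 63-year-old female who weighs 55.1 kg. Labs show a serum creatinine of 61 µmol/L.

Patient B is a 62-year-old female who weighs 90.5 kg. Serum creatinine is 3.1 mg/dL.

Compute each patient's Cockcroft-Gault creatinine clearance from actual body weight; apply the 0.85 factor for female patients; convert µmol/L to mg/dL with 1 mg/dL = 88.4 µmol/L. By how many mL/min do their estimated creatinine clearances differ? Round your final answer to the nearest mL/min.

Patient A: SCr = 61 / 88.4 = 0.69 mg/dL
Patient A: CrCl = (140 − 63) × 55.1 / (72 × 0.69) × 0.85 = 4242.7 / 49.68 × 0.85 ≈ 72.6 mL/min
Patient B: CrCl = (140 − 62) × 90.5 / (72 × 3.1) × 0.85 = 7059.0 / 223.20 × 0.85 ≈ 26.9 mL/min
|72.6 − 26.9| = 45.7 mL/min

46 mL/min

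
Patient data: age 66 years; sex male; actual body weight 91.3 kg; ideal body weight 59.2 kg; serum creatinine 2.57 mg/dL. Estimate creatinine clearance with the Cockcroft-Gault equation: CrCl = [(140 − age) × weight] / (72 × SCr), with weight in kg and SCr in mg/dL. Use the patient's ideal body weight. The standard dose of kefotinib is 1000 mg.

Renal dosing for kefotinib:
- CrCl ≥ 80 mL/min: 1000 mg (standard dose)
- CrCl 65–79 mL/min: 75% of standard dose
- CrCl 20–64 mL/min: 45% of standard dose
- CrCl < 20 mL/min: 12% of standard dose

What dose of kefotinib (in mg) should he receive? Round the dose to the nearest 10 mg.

CrCl = (140 − 66) × 59.2 / (72 × 2.57) = 4380.8 / 185.04 ≈ 23.7 mL/min
CrCl ≈ 24 mL/min → bracket 20–64 mL/min.
45% of 1000 mg = 450 mg

450 mg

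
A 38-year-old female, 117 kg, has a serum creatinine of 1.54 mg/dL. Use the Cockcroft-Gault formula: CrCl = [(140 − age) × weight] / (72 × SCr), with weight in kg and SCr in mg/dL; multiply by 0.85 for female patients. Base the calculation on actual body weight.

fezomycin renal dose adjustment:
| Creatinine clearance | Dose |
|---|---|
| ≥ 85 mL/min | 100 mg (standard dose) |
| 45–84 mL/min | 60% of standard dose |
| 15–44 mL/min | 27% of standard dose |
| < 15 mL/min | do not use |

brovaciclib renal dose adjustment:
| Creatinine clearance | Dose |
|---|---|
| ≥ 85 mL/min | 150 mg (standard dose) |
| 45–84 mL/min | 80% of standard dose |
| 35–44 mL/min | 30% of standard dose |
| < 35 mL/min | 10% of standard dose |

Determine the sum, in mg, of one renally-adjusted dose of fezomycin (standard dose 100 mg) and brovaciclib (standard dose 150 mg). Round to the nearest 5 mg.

CrCl = (140 − 38) × 117 / (72 × 1.54) × 0.85 = 11934.0 / 110.88 × 0.85 ≈ 91.5 mL/min
CrCl ≈ 91 mL/min.
fezomycin: ≥ 85 mL/min → 100% of 100 mg = 100 mg.
brovaciclib: ≥ 85 mL/min → 100% of 150 mg = 150 mg.
Total = 100 + 150 = 250 mg.

250 mg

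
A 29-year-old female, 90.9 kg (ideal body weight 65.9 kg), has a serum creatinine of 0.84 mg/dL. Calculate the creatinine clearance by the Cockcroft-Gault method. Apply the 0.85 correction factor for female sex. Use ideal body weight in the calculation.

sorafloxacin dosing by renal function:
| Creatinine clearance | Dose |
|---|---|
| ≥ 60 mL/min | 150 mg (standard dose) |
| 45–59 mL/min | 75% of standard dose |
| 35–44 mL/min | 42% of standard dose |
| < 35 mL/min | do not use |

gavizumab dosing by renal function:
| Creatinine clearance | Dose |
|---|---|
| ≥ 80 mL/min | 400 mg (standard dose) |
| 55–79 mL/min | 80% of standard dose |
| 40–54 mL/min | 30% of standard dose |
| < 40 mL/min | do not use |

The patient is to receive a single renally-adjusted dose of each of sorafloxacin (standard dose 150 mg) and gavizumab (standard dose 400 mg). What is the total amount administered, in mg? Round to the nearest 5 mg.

550 mg

CrCl = (140 − 29) × 65.9 / (72 × 0.84) × 0.85 = 7314.9 / 60.48 × 0.85 ≈ 102.8 mL/min
CrCl ≈ 103 mL/min.
sorafloxacin: ≥ 60 mL/min → 100% of 150 mg = 150 mg.
gavizumab: ≥ 80 mL/min → 100% of 400 mg = 400 mg.
Total = 150 + 400 = 550 mg.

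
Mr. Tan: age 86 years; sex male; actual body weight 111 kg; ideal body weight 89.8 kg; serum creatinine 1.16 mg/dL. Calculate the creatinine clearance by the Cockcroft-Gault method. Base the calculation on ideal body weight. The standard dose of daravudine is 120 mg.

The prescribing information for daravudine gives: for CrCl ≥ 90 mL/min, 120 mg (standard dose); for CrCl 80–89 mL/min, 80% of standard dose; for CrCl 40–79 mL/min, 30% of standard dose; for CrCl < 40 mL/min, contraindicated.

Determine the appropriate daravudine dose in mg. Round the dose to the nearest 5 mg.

35 mg

CrCl = (140 − 86) × 89.8 / (72 × 1.16) = 4849.2 / 83.52 ≈ 58.1 mL/min
CrCl ≈ 58 mL/min → bracket 40–79 mL/min.
30% of 120 mg = 36 mg → 35 mg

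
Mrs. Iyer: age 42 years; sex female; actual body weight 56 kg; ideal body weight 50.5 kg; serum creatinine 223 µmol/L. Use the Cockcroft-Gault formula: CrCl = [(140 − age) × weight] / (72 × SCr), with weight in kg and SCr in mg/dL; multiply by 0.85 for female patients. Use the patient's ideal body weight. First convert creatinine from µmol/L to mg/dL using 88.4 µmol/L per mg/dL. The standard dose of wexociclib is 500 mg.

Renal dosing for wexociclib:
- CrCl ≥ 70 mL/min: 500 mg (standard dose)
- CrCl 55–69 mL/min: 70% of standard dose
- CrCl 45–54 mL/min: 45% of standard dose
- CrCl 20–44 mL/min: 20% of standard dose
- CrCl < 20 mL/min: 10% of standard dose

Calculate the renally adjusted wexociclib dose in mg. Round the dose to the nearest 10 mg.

100 mg

SCr = 223 / 88.4 = 2.523 mg/dL
CrCl = (140 − 42) × 50.5 / (72 × 2.523) × 0.85 = 4949.0 / 181.66 × 0.85 ≈ 23.2 mL/min
CrCl ≈ 23 mL/min → bracket 20–44 mL/min.
20% of 500 mg = 100 mg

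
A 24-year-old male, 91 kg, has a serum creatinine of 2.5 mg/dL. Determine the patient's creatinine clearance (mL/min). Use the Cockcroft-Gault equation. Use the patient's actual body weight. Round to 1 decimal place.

CrCl = (140 − 24) × 91 / (72 × 2.5) = 10556.0 / 180.00 ≈ 58.6 mL/min

58.6 mL/min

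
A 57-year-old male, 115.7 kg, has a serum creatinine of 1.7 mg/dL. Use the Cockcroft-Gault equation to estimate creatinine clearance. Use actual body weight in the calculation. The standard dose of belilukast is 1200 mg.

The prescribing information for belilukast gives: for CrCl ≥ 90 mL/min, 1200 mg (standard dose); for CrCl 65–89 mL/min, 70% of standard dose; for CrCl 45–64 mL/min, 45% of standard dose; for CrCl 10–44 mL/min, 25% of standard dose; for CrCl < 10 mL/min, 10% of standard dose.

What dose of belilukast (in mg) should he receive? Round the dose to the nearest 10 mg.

CrCl = (140 − 57) × 115.7 / (72 × 1.7) = 9603.1 / 122.40 ≈ 78.5 mL/min
CrCl ≈ 78 mL/min → bracket 65–89 mL/min.
70% of 1200 mg = 840 mg

840 mg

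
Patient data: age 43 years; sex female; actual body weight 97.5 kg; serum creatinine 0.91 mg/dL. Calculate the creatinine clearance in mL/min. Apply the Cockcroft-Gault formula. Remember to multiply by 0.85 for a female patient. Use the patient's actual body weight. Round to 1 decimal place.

CrCl = (140 − 43) × 97.5 / (72 × 0.91) × 0.85 = 9457.5 / 65.52 × 0.85 ≈ 122.7 mL/min

122.7 mL/min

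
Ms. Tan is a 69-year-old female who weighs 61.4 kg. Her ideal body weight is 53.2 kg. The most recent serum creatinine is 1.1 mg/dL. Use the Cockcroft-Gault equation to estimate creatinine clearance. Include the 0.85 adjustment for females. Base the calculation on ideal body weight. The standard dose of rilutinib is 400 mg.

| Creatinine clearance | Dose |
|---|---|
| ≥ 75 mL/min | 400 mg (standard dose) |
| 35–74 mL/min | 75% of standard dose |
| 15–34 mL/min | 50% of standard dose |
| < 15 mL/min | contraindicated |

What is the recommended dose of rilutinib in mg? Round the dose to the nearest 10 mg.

CrCl = (140 − 69) × 53.2 / (72 × 1.1) × 0.85 = 3777.2 / 79.20 × 0.85 ≈ 40.5 mL/min
CrCl ≈ 41 mL/min → bracket 35–74 mL/min.
75% of 400 mg = 300 mg

300 mg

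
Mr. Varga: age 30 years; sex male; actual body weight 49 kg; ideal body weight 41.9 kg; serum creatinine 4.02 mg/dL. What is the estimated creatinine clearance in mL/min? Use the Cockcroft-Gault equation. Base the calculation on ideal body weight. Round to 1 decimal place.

15.9 mL/min

CrCl = (140 − 30) × 41.9 / (72 × 4.02) = 4609.0 / 289.44 ≈ 15.9 mL/min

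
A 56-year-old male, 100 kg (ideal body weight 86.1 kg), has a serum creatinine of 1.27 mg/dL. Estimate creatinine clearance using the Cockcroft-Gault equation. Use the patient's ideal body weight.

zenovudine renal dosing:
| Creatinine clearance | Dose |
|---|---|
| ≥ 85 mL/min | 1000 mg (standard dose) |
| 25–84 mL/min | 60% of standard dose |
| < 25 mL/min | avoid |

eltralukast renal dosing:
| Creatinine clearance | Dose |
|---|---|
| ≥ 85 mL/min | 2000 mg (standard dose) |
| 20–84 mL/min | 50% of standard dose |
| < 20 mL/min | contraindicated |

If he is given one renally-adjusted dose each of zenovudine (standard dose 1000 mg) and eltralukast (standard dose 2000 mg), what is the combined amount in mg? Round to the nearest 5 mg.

CrCl = (140 − 56) × 86.1 / (72 × 1.27) = 7232.4 / 91.44 ≈ 79.1 mL/min
CrCl ≈ 79 mL/min.
zenovudine: 25–84 mL/min → 60% of 1000 mg = 600 mg.
eltralukast: 20–84 mL/min → 50% of 2000 mg = 1000 mg.
Total = 600 + 1000 = 1600 mg.

1600 mg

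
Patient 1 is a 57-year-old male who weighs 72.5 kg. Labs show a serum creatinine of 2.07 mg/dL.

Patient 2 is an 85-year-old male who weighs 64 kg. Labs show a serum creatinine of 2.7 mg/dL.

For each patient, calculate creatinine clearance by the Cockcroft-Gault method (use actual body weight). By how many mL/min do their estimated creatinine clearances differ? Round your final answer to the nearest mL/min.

Patient 1: CrCl = (140 − 57) × 72.5 / (72 × 2.07) = 6017.5 / 149.04 ≈ 40.4 mL/min
Patient 2: CrCl = (140 − 85) × 64 / (72 × 2.7) = 3520.0 / 194.40 ≈ 18.1 mL/min
|40.4 − 18.1| = 22.3 mL/min

22 mL/min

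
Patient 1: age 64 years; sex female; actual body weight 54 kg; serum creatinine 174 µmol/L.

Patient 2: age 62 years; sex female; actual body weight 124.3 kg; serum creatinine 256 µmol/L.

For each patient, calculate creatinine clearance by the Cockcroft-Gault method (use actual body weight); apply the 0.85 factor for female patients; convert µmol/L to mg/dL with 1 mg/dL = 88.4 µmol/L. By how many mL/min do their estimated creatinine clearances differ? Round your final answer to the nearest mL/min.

15 mL/min

Patient 1: SCr = 174 / 88.4 = 1.968 mg/dL
Patient 1: CrCl = (140 − 64) × 54 / (72 × 1.968) × 0.85 = 4104.0 / 141.70 × 0.85 ≈ 24.6 mL/min
Patient 2: SCr = 256 / 88.4 = 2.896 mg/dL
Patient 2: CrCl = (140 − 62) × 124.3 / (72 × 2.896) × 0.85 = 9695.4 / 208.51 × 0.85 ≈ 39.5 mL/min
|24.6 − 39.5| = 14.9 mL/min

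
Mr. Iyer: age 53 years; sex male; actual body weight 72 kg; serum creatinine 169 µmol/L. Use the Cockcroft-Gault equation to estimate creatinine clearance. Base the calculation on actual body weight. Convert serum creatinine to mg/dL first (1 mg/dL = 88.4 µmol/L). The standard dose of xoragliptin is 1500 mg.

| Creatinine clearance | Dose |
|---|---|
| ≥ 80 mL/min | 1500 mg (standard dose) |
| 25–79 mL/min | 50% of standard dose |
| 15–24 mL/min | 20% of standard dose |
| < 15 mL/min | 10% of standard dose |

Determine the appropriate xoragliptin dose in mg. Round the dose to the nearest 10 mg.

SCr = 169 / 88.4 = 1.912 mg/dL
CrCl = (140 − 53) × 72 / (72 × 1.912) = 6264.0 / 137.66 ≈ 45.5 mL/min
CrCl ≈ 46 mL/min → bracket 25–79 mL/min.
50% of 1500 mg = 750 mg

750 mg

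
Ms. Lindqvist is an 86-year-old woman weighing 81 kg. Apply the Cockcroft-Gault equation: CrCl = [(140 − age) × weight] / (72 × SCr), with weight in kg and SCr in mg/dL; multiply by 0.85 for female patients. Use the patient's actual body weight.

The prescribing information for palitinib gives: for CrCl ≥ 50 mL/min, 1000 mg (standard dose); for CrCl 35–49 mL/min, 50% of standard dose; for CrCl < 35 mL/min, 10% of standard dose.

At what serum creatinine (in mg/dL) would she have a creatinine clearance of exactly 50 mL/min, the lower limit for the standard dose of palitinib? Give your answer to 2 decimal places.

Standard dose requires CrCl ≥ 50 mL/min.
Set (140 − 86) × 81 × 0.85 / (72 × SCr) = 50
SCr = (140 − 86) × 81 × 0.85 / (72 × 50) = 1.033 mg/dL

1.03 mg/dL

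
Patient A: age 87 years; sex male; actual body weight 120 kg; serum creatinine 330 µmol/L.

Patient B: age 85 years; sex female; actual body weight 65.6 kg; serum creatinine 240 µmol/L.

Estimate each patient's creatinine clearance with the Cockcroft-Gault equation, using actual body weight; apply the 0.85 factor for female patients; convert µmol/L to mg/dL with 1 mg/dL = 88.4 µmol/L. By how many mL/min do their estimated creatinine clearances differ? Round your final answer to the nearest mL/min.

8 mL/min

Patient A: SCr = 330 / 88.4 = 3.733 mg/dL
Patient A: CrCl = (140 − 87) × 120 / (72 × 3.733) = 6360.0 / 268.78 ≈ 23.7 mL/min
Patient B: SCr = 240 / 88.4 = 2.715 mg/dL
Patient B: CrCl = (140 − 85) × 65.6 / (72 × 2.715) × 0.85 = 3608.0 / 195.48 × 0.85 ≈ 15.7 mL/min
|23.7 − 15.7| = 8.0 mL/min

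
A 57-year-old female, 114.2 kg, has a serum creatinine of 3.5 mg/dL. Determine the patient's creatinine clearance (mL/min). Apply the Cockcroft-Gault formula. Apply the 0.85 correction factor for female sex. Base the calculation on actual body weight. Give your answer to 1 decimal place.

CrCl = (140 − 57) × 114.2 / (72 × 3.5) × 0.85 = 9478.6 / 252.00 × 0.85 ≈ 32.0 mL/min

32.0 mL/min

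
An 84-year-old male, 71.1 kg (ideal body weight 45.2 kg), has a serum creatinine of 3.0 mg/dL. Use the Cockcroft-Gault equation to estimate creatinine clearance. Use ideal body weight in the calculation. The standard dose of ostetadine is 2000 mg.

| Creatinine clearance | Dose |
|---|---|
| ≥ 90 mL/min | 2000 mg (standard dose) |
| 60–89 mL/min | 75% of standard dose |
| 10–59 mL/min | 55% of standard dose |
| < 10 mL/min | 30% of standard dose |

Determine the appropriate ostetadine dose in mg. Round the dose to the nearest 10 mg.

1100 mg

CrCl = (140 − 84) × 45.2 / (72 × 3) = 2531.2 / 216.00 ≈ 11.7 mL/min
CrCl ≈ 12 mL/min → bracket 10–59 mL/min.
55% of 2000 mg = 1100 mg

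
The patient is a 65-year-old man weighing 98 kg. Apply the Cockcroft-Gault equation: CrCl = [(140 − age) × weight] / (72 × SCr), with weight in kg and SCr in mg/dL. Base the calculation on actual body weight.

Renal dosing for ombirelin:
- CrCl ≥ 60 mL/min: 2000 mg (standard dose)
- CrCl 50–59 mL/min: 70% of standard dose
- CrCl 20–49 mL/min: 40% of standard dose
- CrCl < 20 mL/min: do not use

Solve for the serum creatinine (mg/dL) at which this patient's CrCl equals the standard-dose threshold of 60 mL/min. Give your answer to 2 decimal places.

Standard dose requires CrCl ≥ 60 mL/min.
Set (140 − 65) × 98 / (72 × SCr) = 60
SCr = (140 − 65) × 98 / (72 × 60) = 1.701 mg/dL

1.70 mg/dL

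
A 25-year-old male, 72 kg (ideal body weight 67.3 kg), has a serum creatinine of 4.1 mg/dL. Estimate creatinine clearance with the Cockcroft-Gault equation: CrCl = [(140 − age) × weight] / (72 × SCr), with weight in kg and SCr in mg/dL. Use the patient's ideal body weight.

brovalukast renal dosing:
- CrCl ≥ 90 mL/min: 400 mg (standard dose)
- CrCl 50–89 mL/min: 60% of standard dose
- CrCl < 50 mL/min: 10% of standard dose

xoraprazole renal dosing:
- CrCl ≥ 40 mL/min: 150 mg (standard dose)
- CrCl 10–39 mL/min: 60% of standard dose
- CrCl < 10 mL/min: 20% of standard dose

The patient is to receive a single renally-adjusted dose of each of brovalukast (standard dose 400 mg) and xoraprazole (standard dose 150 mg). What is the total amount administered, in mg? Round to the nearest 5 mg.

CrCl = (140 − 25) × 67.3 / (72 × 4.1) = 7739.5 / 295.20 ≈ 26.2 mL/min
CrCl ≈ 26 mL/min.
brovalukast: < 50 mL/min → 10% of 400 mg = 40 mg.
xoraprazole: 10–39 mL/min → 60% of 150 mg = 90 mg.
Total = 40 + 90 = 130 mg.

130 mg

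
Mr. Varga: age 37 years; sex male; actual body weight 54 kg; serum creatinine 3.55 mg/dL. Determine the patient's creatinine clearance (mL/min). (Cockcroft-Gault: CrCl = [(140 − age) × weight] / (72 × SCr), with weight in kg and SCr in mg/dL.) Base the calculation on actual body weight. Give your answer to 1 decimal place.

21.8 mL/min

CrCl = (140 − 37) × 54 / (72 × 3.55) = 5562.0 / 255.60 ≈ 21.8 mL/min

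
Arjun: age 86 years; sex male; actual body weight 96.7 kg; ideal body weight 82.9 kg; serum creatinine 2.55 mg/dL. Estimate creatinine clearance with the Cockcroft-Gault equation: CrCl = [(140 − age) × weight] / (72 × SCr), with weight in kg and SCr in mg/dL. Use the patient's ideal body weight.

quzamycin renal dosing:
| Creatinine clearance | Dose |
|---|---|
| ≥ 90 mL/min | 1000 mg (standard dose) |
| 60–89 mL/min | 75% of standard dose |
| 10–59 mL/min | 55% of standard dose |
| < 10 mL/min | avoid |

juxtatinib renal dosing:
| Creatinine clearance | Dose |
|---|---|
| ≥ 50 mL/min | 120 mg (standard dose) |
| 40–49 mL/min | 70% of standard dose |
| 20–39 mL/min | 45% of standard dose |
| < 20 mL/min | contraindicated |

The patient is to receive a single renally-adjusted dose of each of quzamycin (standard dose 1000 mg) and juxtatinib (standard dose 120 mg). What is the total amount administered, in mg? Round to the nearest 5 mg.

CrCl = (140 − 86) × 82.9 / (72 × 2.55) = 4476.6 / 183.60 ≈ 24.4 mL/min
CrCl ≈ 24 mL/min.
quzamycin: 10–59 mL/min → 55% of 1000 mg = 550 mg.
juxtatinib: 20–39 mL/min → 45% of 120 mg = 54 mg.
Total = 550 + 54 = 604 mg.

605 mg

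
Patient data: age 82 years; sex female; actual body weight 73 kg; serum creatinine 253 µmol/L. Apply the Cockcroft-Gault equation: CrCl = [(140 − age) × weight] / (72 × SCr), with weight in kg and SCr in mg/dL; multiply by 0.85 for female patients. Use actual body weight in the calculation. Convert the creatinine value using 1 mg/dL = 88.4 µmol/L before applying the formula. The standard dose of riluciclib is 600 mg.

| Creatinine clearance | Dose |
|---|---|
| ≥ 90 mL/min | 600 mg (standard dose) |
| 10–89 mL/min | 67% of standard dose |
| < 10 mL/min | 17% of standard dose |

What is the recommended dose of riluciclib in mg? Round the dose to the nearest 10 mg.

400 mg

SCr = 253 / 88.4 = 2.862 mg/dL
CrCl = (140 − 82) × 73 / (72 × 2.862) × 0.85 = 4234.0 / 206.06 × 0.85 ≈ 17.5 mL/min
CrCl ≈ 17 mL/min → bracket 10–89 mL/min.
67% of 600 mg = 402 mg → 400 mg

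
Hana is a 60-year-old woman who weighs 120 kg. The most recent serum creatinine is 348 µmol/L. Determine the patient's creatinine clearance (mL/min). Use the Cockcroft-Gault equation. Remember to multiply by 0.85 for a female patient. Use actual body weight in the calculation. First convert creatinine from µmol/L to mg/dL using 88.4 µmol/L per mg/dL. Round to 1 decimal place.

28.8 mL/min

SCr = 348 / 88.4 = 3.937 mg/dL
CrCl = (140 − 60) × 120 / (72 × 3.937) × 0.85 = 9600.0 / 283.46 × 0.85 ≈ 28.8 mL/min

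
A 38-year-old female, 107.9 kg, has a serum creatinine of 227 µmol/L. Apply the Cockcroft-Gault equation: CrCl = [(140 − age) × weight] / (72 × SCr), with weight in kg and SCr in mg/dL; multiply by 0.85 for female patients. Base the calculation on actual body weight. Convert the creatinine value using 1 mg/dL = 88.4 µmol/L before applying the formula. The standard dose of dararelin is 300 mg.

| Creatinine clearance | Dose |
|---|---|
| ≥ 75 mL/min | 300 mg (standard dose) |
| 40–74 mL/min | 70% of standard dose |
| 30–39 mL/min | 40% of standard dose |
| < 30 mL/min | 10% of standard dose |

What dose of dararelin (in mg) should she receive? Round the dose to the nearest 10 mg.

SCr = 227 / 88.4 = 2.568 mg/dL
CrCl = (140 − 38) × 107.9 / (72 × 2.568) × 0.85 = 11005.8 / 184.90 × 0.85 ≈ 50.6 mL/min
CrCl ≈ 51 mL/min → bracket 40–74 mL/min.
70% of 300 mg = 210 mg

210 mg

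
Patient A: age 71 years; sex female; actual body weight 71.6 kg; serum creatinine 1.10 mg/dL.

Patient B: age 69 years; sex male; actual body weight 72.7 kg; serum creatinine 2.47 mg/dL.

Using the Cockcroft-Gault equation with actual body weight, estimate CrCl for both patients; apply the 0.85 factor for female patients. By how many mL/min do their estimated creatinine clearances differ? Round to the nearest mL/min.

24 mL/min

Patient A: CrCl = (140 − 71) × 71.6 / (72 × 1.1) × 0.85 = 4940.4 / 79.20 × 0.85 ≈ 53.0 mL/min
Patient B: CrCl = (140 − 69) × 72.7 / (72 × 2.47) = 5161.7 / 177.84 ≈ 29.0 mL/min
|53.0 − 29.0| = 24.0 mL/min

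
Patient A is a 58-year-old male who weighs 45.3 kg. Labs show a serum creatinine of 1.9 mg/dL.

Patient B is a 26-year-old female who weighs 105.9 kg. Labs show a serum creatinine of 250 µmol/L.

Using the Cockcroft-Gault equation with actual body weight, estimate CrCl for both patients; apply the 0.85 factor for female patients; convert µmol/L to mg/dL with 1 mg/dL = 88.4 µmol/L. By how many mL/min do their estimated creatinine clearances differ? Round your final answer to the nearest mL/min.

Patient A: CrCl = (140 − 58) × 45.3 / (72 × 1.9) = 3714.6 / 136.80 ≈ 27.2 mL/min
Patient B: SCr = 250 / 88.4 = 2.828 mg/dL
Patient B: CrCl = (140 − 26) × 105.9 / (72 × 2.828) × 0.85 = 12072.6 / 203.62 × 0.85 ≈ 50.4 mL/min
|27.2 − 50.4| = 23.2 mL/min

23 mL/min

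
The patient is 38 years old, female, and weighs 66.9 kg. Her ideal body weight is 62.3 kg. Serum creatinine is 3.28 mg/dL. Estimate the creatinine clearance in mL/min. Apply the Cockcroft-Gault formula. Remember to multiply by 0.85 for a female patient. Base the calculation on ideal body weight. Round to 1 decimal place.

22.9 mL/min

CrCl = (140 − 38) × 62.3 / (72 × 3.28) × 0.85 = 6354.6 / 236.16 × 0.85 ≈ 22.9 mL/min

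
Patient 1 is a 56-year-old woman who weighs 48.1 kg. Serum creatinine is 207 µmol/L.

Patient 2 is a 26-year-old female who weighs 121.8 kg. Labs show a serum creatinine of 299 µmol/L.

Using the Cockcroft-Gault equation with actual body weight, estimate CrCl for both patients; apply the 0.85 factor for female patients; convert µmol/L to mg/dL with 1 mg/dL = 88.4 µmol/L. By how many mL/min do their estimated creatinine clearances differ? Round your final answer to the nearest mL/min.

28 mL/min

Patient 1: SCr = 207 / 88.4 = 2.342 mg/dL
Patient 1: CrCl = (140 − 56) × 48.1 / (72 × 2.342) × 0.85 = 4040.4 / 168.62 × 0.85 ≈ 20.4 mL/min
Patient 2: SCr = 299 / 88.4 = 3.382 mg/dL
Patient 2: CrCl = (140 − 26) × 121.8 / (72 × 3.382) × 0.85 = 13885.2 / 243.50 × 0.85 ≈ 48.5 mL/min
|20.4 − 48.5| = 28.1 mL/min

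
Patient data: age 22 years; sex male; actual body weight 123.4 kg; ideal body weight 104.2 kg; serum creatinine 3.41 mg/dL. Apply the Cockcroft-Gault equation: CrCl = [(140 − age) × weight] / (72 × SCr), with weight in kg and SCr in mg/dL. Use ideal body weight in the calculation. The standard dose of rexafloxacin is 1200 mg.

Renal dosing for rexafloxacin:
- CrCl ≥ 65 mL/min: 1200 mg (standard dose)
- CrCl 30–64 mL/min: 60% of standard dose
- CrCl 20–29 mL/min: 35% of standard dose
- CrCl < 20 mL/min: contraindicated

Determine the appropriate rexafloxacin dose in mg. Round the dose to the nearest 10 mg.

CrCl = (140 − 22) × 104.2 / (72 × 3.41) = 12295.6 / 245.52 ≈ 50.1 mL/min
CrCl ≈ 50 mL/min → bracket 30–64 mL/min.
60% of 1200 mg = 720 mg

720 mg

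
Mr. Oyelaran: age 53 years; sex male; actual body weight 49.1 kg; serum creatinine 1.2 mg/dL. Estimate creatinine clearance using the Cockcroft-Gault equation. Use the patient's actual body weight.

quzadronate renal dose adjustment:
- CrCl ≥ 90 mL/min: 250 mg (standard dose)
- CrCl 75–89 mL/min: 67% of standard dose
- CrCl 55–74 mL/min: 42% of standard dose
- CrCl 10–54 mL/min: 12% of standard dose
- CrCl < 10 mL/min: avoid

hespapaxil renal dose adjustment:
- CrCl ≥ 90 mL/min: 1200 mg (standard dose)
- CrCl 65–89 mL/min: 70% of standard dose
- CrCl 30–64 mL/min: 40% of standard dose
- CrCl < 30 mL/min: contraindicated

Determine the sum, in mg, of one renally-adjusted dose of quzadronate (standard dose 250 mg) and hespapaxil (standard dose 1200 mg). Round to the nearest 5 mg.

CrCl = (140 − 53) × 49.1 / (72 × 1.2) = 4271.7 / 86.40 ≈ 49.4 mL/min
CrCl ≈ 49 mL/min.
quzadronate: 10–54 mL/min → 12% of 250 mg = 30 mg.
hespapaxil: 30–64 mL/min → 40% of 1200 mg = 480 mg.
Total = 30 + 480 = 510 mg.

510 mg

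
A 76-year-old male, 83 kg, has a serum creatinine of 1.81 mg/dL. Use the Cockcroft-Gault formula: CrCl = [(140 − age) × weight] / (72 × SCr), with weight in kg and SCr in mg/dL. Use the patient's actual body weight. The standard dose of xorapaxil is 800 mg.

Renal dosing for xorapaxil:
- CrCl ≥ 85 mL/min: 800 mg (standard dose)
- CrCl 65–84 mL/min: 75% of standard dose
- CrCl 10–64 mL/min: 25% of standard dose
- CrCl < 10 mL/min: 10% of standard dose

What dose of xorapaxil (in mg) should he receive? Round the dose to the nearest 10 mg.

CrCl = (140 − 76) × 83 / (72 × 1.81) = 5312.0 / 130.32 ≈ 40.8 mL/min
CrCl ≈ 41 mL/min → bracket 10–64 mL/min.
25% of 800 mg = 200 mg

200 mg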